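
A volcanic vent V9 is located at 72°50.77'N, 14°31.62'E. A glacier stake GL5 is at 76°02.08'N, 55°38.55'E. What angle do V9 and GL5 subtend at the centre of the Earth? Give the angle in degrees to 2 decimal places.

V9: φ = +72.84617°, λ = +14.52700°
GL5: φ = +76.03467°, λ = +55.64250°
Δφ = 3.1885°,  Δλ = 41.1155°
a = sin²(Δφ/2) + cos φ₁ cos φ₂ sin²(Δλ/2) = 0.009551
c = 2·arcsin(√a) = 0.195770 rad = 11.2168°

11.22°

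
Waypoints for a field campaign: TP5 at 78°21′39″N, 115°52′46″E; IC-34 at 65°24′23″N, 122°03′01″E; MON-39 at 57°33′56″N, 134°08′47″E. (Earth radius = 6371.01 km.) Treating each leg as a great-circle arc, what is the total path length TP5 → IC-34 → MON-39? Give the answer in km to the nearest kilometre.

2533 km

TP5: φ = +78.36083°, λ = +115.87944°
IC-34: φ = +65.40639°, λ = +122.05028°
MON-39: φ = +57.56556°, λ = +134.14639°
TP5→IC-34: c = 0.228258 rad, d = 1454.23 km
IC-34→MON-39: c = 0.169347 rad, d = 1078.91 km
Total = 1454.23 + 1078.91 = 2533.14 km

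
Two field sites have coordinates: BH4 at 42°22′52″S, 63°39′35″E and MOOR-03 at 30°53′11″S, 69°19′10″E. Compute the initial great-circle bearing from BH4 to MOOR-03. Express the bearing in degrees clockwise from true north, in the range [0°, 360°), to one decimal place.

BH4: φ = -42.38111°, λ = +63.65972°
MOOR-03: φ = -30.88639°, λ = +69.31944°
Δλ = 5.6597°
y = sin Δλ · cos φ₂ = 0.084635
x = cos φ₁ sin φ₂ − sin φ₁ cos φ₂ cos Δλ = 0.196458
θ = atan2(y, x) = 23.3065° → 23.3065° (mod 360°)

23.3°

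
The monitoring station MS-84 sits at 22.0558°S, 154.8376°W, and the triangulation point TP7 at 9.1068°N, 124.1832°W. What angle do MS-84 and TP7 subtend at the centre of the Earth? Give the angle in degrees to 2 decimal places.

43.30°

Δφ = 31.1626°,  Δλ = 30.6544°
a = sin²(Δφ/2) + cos φ₁ cos φ₂ sin²(Δλ/2) = 0.136090
c = 2·arcsin(√a) = 0.755659 rad = 43.2961°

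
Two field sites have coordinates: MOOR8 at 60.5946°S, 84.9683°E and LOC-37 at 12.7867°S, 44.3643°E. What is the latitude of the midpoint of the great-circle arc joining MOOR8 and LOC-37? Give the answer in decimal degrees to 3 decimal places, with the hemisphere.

Bx = cos φ₂ cos Δλ = 0.740398,  By = cos φ₂ sin Δλ = -0.634687
φₘ = atan2(sin φ₁ + sin φ₂, √((cos φ₁ + Bx)² + By²)) = -38.25983°
λₘ = λ₁ + atan2(By, cos φ₁ + Bx) = 57.70054°

38.260°S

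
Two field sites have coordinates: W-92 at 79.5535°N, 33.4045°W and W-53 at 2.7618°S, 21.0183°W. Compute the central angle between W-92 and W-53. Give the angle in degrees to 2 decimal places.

82.56°

Δφ = -82.3153°,  Δλ = 12.3862°
a = sin²(Δφ/2) + cos φ₁ cos φ₂ sin²(Δλ/2) = 0.435247
c = 2·arcsin(√a) = 1.440925 rad = 82.5589°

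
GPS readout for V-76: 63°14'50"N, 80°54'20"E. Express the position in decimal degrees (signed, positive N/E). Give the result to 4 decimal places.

+63.2472°, +80.9056°

lat: 63.2472° N → +63.2472°
lon: 80.9056° E → +80.9056°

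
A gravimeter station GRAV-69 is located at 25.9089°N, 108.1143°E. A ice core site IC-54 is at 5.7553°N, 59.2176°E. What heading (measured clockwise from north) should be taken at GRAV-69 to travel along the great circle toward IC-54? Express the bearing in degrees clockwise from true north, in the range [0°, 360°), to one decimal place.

255.4°

Δλ = -48.8967°
y = sin Δλ · cos φ₂ = -0.749727
x = cos φ₁ sin φ₂ − sin φ₁ cos φ₂ cos Δλ = -0.195605
θ = atan2(y, x) = -104.6226° → 255.3774° (mod 360°)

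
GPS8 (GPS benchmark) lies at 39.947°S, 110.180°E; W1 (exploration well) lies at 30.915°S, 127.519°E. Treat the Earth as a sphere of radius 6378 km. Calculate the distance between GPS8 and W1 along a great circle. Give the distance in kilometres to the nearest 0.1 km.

1861.4 km

Δφ = 9.0320°,  Δλ = 17.3390°
a = sin²(Δφ/2) + cos φ₁ cos φ₂ sin²(Δλ/2) = 0.021144
c = 2·arcsin(√a) = 0.291852 rad = 16.7219°
d = R·c = 6378 × 0.291852 = 1861.4 km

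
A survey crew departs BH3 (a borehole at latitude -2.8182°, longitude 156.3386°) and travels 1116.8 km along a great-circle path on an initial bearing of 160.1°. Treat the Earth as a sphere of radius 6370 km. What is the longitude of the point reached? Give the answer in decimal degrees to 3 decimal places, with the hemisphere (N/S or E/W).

δ = d/R = 1116.8/6370 = 0.175322 rad
φ₂ = arcsin(sin φ₁ cos δ + cos φ₁ sin δ cos θ)
   = arcsin(-0.04917·0.98467 + 0.99879·0.17443·-0.94029) = -12.25276°
λ₂ = λ₁ + atan2(sin θ sin δ cos φ₁, cos δ − sin φ₁ sin φ₂) = 159.82173°

159.822°E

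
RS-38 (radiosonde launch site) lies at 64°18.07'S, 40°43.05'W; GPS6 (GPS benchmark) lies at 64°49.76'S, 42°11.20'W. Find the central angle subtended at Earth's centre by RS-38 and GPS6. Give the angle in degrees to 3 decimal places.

RS-38: φ = -64.30117°, λ = -40.71750°
GPS6: φ = -64.82933°, λ = -42.18667°
Δφ = -0.5282°,  Δλ = -1.4692°
a = sin²(Δφ/2) + cos φ₁ cos φ₂ sin²(Δλ/2) = 0.000052
c = 2·arcsin(√a) = 0.014361 rad = 0.8228°

0.823°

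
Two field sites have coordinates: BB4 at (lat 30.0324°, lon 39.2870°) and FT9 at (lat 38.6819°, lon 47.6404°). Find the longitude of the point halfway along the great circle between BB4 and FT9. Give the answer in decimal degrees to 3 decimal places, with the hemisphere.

43.247°E

Bx = cos φ₂ cos Δλ = 0.772346,  By = cos φ₂ sin Δλ = 0.113408
φₘ = atan2(sin φ₁ + sin φ₂, √((cos φ₁ + Bx)² + By²)) = 34.42798°
λₘ = λ₁ + atan2(By, cos φ₁ + Bx) = 43.24739°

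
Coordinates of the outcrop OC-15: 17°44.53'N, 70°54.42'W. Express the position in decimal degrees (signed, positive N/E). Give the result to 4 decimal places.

+17.7422°, -70.9070°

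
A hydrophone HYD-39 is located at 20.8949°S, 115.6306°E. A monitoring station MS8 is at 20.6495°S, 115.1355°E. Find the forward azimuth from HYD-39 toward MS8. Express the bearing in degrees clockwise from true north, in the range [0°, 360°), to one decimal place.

Δλ = -0.4951°
y = sin Δλ · cos φ₂ = -0.008086
x = cos φ₁ sin φ₂ − sin φ₁ cos φ₂ cos Δλ = 0.004271
θ = atan2(y, x) = -62.1592° → 297.8408° (mod 360°)

297.8°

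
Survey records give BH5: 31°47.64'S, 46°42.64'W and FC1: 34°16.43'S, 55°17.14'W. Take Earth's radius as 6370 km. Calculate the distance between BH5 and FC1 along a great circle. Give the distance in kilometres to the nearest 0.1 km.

BH5: φ = -31.79400°, λ = -46.71067°
FC1: φ = -34.27383°, λ = -55.28567°
Δφ = -2.4798°,  Δλ = -8.5750°
a = sin²(Δφ/2) + cos φ₁ cos φ₂ sin²(Δλ/2) = 0.004394
c = 2·arcsin(√a) = 0.132670 rad = 7.6014°
d = R·c = 6370 × 0.132670 = 845.1 km

845.1 km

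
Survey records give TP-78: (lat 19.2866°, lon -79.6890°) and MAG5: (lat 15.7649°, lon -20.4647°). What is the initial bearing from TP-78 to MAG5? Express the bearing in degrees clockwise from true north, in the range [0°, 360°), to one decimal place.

Δλ = 59.2243°
y = sin Δλ · cos φ₂ = 0.826859
x = cos φ₁ sin φ₂ − sin φ₁ cos φ₂ cos Δλ = 0.093796
θ = atan2(y, x) = 83.5282° → 83.5282° (mod 360°)

83.5°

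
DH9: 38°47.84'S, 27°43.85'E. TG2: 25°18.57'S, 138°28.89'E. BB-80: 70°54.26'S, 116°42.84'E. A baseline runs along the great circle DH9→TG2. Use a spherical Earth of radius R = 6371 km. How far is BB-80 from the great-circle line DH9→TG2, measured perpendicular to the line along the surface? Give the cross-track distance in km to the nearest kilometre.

2938 km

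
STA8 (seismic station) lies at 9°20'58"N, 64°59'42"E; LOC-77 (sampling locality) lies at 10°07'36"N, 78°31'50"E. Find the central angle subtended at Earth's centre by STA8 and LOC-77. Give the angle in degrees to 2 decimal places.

13.36°

STA8: φ = +9.34944°, λ = +64.99500°
LOC-77: φ = +10.12667°, λ = +78.53056°
Δφ = 0.7772°,  Δλ = 13.5356°
a = sin²(Δφ/2) + cos φ₁ cos φ₂ sin²(Δλ/2) = 0.013536
c = 2·arcsin(√a) = 0.233213 rad = 13.3621°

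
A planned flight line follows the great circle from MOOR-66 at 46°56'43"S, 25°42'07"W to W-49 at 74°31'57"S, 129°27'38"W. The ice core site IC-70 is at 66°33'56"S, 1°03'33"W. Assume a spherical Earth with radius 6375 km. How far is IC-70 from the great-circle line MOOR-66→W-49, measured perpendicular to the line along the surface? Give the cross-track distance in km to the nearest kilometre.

1814 km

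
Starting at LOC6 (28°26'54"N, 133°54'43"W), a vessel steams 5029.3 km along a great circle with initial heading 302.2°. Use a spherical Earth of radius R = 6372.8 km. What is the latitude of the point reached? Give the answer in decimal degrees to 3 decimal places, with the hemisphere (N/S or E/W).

41.922°N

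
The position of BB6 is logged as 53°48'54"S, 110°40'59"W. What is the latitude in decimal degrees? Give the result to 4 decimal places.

53° + 48′/60 + 54″/3600 = 53 + 0.80000 + 0.01500 = 53.8150°

53.8150°S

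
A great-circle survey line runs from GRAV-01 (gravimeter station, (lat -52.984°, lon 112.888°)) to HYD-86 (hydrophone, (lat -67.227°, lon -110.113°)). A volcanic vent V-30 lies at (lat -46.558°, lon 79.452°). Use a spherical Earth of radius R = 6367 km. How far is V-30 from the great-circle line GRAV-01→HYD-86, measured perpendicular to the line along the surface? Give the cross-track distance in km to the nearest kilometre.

2292 km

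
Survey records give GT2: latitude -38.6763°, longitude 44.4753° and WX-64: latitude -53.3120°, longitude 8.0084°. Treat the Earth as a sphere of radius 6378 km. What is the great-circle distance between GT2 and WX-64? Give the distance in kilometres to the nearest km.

3207 km

Δφ = -14.6357°,  Δλ = -36.4669°
a = sin²(Δφ/2) + cos φ₁ cos φ₂ sin²(Δλ/2) = 0.061887
c = 2·arcsin(√a) = 0.502823 rad = 28.8097°
d = R·c = 6378 × 0.502823 = 3207.0 km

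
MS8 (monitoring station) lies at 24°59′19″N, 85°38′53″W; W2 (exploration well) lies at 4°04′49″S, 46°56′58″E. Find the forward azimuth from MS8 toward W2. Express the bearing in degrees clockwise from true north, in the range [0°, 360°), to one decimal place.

73.3°

MS8: φ = +24.98861°, λ = -85.64806°
W2: φ = -4.08028°, λ = +46.94944°
Δλ = 132.5975°
y = sin Δλ · cos φ₂ = 0.734261
x = cos φ₁ sin φ₂ − sin φ₁ cos φ₂ cos Δλ = 0.220706
θ = atan2(y, x) = 73.2701° → 73.2701° (mod 360°)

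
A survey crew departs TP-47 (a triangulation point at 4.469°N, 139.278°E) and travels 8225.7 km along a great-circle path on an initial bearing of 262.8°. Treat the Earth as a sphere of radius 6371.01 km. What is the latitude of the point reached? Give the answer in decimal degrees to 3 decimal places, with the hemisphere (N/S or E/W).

5.658°S

δ = d/R = 8225.7/6371.01 = 1.291114 rad
φ₂ = arcsin(sin φ₁ cos δ + cos φ₁ sin δ cos θ)
   = arcsin(0.07792·0.27605 + 0.99696·0.96114·-0.12533) = -5.65782°
λ₂ = λ₁ + atan2(sin θ sin δ cos φ₁, cos δ − sin φ₁ sin φ₂) = 65.89608°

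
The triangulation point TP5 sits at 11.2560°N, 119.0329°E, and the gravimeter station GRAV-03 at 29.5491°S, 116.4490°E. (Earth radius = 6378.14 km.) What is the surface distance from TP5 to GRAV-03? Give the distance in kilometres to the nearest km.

Δφ = -40.8051°,  Δλ = -2.5839°
a = sin²(Δφ/2) + cos φ₁ cos φ₂ sin²(Δλ/2) = 0.121965
c = 2·arcsin(√a) = 0.713510 rad = 40.8811°
d = R·c = 6378.14 × 0.713510 = 4550.9 km

4551 km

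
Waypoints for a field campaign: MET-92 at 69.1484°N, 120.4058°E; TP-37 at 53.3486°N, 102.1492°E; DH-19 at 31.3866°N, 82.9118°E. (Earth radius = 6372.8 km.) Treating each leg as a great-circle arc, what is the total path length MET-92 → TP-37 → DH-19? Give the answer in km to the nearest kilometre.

MET-92→TP-37: c = 0.312645 rad, d = 1992.43 km
TP-37→DH-19: c = 0.453368 rad, d = 2889.22 km
Total = 1992.43 + 2889.22 = 4881.65 km

4882 km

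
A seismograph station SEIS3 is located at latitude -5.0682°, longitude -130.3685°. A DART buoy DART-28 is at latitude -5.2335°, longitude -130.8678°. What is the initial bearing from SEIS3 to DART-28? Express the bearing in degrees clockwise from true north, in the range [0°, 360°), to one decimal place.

Δλ = -0.4993°
y = sin Δλ · cos φ₂ = -0.008678
x = cos φ₁ sin φ₂ − sin φ₁ cos φ₂ cos Δλ = -0.002888
θ = atan2(y, x) = -108.4094° → 251.5906° (mod 360°)

251.6°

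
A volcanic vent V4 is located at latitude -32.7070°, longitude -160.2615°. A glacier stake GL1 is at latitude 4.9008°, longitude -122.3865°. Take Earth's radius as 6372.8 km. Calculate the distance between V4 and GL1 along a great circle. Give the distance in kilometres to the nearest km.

5784 km

Δφ = 37.6078°,  Δλ = 37.8750°
a = sin²(Δφ/2) + cos φ₁ cos φ₂ sin²(Δλ/2) = 0.192197
c = 2·arcsin(√a) = 0.907642 rad = 52.0040°
d = R·c = 6372.8 × 0.907642 = 5784.2 km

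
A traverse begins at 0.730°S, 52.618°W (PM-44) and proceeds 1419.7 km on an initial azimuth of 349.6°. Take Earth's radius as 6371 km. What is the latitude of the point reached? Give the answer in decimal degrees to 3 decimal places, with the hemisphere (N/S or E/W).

11.825°N

δ = d/R = 1419.7/6371 = 0.222838 rad
φ₂ = arcsin(sin φ₁ cos δ + cos φ₁ sin δ cos θ)
   = arcsin(-0.01274·0.97527 + 0.99992·0.22100·0.98357) = 11.82507°
λ₂ = λ₁ + atan2(sin θ sin δ cos φ₁, cos δ − sin φ₁ sin φ₂) = -54.95399°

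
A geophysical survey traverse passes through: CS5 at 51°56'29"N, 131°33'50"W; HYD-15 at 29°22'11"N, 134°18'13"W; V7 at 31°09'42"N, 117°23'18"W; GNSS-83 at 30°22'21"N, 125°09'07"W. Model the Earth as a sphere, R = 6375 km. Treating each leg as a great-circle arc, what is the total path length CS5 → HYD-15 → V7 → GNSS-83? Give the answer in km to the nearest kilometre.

4905 km

CS5: φ = +51.94139°, λ = -131.56389°
HYD-15: φ = +29.36972°, λ = -134.30361°
V7: φ = +31.16167°, λ = -117.38833°
GNSS-83: φ = +30.37250°, λ = -125.15194°
CS5→HYD-15: c = 0.395547 rad, d = 2521.61 km
HYD-15→V7: c = 0.256642 rad, d = 1636.09 km
V7→GNSS-83: c = 0.117216 rad, d = 747.25 km
Total = 2521.61 + 1636.09 + 747.25 = 4904.96 km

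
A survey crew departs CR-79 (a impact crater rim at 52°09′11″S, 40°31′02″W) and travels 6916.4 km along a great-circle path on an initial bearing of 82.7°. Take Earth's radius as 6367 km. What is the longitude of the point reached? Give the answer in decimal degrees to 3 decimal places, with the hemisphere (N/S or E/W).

26.373°E

CR-79: φ = -52.15306°, λ = -40.51722°
δ = d/R = 6916.4/6367 = 1.086289 rad
φ₂ = arcsin(sin φ₁ cos δ + cos φ₁ sin δ cos θ)
   = arcsin(-0.78965·0.46577 + 0.61355·0.88490·0.12706) = -17.38618°
λ₂ = λ₁ + atan2(sin θ sin δ cos φ₁, cos δ − sin φ₁ sin φ₂) = 26.37278°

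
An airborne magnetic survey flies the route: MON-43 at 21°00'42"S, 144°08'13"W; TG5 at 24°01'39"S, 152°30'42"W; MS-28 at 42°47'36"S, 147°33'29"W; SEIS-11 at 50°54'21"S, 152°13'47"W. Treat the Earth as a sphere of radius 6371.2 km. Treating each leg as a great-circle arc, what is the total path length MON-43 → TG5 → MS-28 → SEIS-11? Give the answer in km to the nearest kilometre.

MON-43: φ = -21.01167°, λ = -144.13694°
TG5: φ = -24.02750°, λ = -152.51167°
MS-28: φ = -42.79333°, λ = -147.55806°
SEIS-11: φ = -50.90583°, λ = -152.22972°
MON-43→TG5: c = 0.144880 rad, d = 923.06 km
TG5→MS-28: c = 0.335220 rad, d = 2135.75 km
MS-28→SEIS-11: c = 0.152097 rad, d = 969.04 km
Total = 923.06 + 2135.75 + 969.04 = 4027.85 km

4028 km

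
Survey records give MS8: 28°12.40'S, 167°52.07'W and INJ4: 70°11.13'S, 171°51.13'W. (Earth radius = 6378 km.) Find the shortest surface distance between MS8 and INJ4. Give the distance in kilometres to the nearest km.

MS8: φ = -28.20667°, λ = -167.86783°
INJ4: φ = -70.18550°, λ = -171.85217°
Δφ = -41.9788°,  Δλ = -3.9843°
a = sin²(Δφ/2) + cos φ₁ cos φ₂ sin²(Δλ/2) = 0.128665
c = 2·arcsin(√a) = 0.733748 rad = 42.0406°
d = R·c = 6378 × 0.733748 = 4679.8 km

4680 km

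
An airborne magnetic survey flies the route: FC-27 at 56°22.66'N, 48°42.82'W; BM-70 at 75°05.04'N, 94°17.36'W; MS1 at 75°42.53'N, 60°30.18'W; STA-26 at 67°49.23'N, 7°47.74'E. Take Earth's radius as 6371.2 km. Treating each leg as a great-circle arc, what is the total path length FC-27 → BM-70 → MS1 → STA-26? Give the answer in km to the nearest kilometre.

FC-27: φ = +56.37767°, λ = -48.71367°
BM-70: φ = +75.08400°, λ = -94.28933°
MS1: φ = +75.70883°, λ = -60.50300°
STA-26: φ = +67.82050°, λ = +7.79567°
FC-27→BM-70: c = 0.440798 rad, d = 2808.41 km
BM-70→MS1: c = 0.147035 rad, d = 936.79 km
MS1→STA-26: c = 0.371435 rad, d = 2366.49 km
Total = 2808.41 + 936.79 + 2366.49 = 6111.69 km

6112 km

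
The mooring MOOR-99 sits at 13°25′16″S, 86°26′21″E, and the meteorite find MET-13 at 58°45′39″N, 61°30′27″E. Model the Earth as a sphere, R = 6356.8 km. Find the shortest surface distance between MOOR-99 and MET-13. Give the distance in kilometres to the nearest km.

MOOR-99: φ = -13.42111°, λ = +86.43917°
MET-13: φ = +58.76083°, λ = +61.50750°
Δφ = 72.1819°,  Δλ = -24.9317°
a = sin²(Δφ/2) + cos φ₁ cos φ₂ sin²(Δλ/2) = 0.370507
c = 2·arcsin(√a) = 1.308824 rad = 74.9901°
d = R·c = 6356.8 × 1.308824 = 8319.9 km

8320 km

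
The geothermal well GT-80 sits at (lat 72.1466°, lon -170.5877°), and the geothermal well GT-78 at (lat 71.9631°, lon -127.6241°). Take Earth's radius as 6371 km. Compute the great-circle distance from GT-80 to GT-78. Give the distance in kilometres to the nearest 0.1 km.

1440.9 km

Δφ = -0.1835°,  Δλ = 42.9636°
a = sin²(Δφ/2) + cos φ₁ cos φ₂ sin²(Δλ/2) = 0.012733
c = 2·arcsin(√a) = 0.226162 rad = 12.9581°
d = R·c = 6371 × 0.226162 = 1440.9 km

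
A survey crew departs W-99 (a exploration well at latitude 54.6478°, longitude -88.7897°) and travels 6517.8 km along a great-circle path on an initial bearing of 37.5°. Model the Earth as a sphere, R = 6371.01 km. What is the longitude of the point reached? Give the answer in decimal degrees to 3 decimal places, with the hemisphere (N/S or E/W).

26.997°E

δ = d/R = 6517.8/6371.01 = 1.023040 rad
φ₂ = arcsin(sin φ₁ cos δ + cos φ₁ sin δ cos θ)
   = arcsin(0.81561·0.52077 + 0.57860·0.85370·0.79335) = 54.74825°
λ₂ = λ₁ + atan2(sin θ sin δ cos φ₁, cos δ − sin φ₁ sin φ₂) = 26.99668°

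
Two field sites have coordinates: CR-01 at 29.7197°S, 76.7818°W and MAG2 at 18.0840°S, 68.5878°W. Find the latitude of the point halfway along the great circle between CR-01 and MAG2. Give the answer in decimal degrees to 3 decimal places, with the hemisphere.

23.956°S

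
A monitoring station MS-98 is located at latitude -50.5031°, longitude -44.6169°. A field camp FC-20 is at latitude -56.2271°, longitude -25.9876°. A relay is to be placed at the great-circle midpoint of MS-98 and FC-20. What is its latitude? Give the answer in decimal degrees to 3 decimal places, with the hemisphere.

Bx = cos φ₂ cos Δλ = 0.526776,  By = cos φ₂ sin Δλ = 0.177580
φₘ = atan2(sin φ₁ + sin φ₂, √((cos φ₁ + Bx)² + By²)) = -53.72689°
λₘ = λ₁ + atan2(By, cos φ₁ + Bx) = -35.93402°

53.727°S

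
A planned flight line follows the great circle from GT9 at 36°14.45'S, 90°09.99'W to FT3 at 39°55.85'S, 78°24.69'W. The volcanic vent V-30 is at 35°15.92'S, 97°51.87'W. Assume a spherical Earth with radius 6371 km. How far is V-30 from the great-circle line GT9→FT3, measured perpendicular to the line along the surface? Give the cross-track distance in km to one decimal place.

GT9: φ = -36.24083°, λ = -90.16650°
FT3: φ = -39.93083°, λ = -78.41150°
V-30: φ = -35.26533°, λ = -97.86450°
δ₁₃ = central angle GT9→V-30 = 0.110325 rad  (haversine)
θ₁₃ = bearing GT9→V-30 = 276.610°,  θ₁₂ = bearing GT9→FT3 = 115.306°
dₓₜ = R·arcsin(sin δ₁₃ · sin(θ₁₃ − θ₁₂)) = 6371·arcsin(0.11010·sin(161.305°)) = 224.890 km
|dₓₜ| = 224.890 km

224.9 km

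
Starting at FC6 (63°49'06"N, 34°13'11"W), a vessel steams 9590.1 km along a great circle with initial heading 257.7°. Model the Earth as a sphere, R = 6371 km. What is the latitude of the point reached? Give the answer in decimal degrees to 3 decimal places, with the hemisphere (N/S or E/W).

2.008°S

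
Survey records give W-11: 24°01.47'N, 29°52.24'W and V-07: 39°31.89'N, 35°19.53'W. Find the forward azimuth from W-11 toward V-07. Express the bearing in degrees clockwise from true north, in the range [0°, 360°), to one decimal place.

W-11: φ = +24.02450°, λ = -29.87067°
V-07: φ = +39.53150°, λ = -35.32550°
Δλ = -5.4548°
y = sin Δλ · cos φ₂ = -0.073318
x = cos φ₁ sin φ₂ − sin φ₁ cos φ₂ cos Δλ = 0.268778
θ = atan2(y, x) = -15.2581° → 344.7419° (mod 360°)

344.7°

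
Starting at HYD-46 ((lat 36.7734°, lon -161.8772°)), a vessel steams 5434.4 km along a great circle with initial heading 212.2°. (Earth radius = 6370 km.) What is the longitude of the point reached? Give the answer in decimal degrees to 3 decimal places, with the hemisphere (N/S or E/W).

δ = d/R = 5434.4/6370 = 0.853124 rad
φ₂ = arcsin(sin φ₁ cos δ + cos φ₁ sin δ cos θ)
   = arcsin(0.59865·0.65763 + 0.80101·0.75334·-0.84619) = -6.71474°
λ₂ = λ₁ + atan2(sin θ sin δ cos φ₁, cos δ − sin φ₁ sin φ₂) = 174.28124°

174.281°E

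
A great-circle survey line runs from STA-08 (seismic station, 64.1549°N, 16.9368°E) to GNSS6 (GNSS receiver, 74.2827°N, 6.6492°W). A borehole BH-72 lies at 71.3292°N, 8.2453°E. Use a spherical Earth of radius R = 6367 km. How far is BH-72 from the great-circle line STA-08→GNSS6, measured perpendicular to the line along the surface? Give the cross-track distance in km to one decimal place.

125.1 km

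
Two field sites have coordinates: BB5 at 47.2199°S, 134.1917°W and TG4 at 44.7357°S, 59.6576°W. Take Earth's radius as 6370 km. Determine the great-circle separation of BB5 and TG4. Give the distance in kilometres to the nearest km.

Δφ = 2.4842°,  Δλ = 74.5341°
a = sin²(Δφ/2) + cos φ₁ cos φ₂ sin²(Δλ/2) = 0.177375
c = 2·arcsin(√a) = 0.869446 rad = 49.8156°
d = R·c = 6370 × 0.869446 = 5538.4 km

5538 km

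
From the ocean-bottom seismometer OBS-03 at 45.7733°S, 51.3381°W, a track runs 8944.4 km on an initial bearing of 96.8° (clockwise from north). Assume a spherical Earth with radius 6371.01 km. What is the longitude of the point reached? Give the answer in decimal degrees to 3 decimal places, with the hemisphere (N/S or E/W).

δ = d/R = 8944.4/6371.01 = 1.403922 rad
φ₂ = arcsin(sin φ₁ cos δ + cos φ₁ sin δ cos θ)
   = arcsin(-0.71659·0.16610 + 0.69750·0.98611·-0.11840) = -11.56416°
λ₂ = λ₁ + atan2(sin θ sin δ cos φ₁, cos δ − sin φ₁ sin φ₂) = 36.77915°

36.779°E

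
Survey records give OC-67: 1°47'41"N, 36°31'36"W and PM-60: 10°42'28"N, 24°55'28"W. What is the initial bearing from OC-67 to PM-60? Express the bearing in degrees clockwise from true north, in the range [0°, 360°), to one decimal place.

OC-67: φ = +1.79472°, λ = -36.52667°
PM-60: φ = +10.70778°, λ = -24.92444°
Δλ = 11.6022°
y = sin Δλ · cos φ₂ = 0.197614
x = cos φ₁ sin φ₂ − sin φ₁ cos φ₂ cos Δλ = 0.155564
θ = atan2(y, x) = 51.7897° → 51.7897° (mod 360°)

51.8°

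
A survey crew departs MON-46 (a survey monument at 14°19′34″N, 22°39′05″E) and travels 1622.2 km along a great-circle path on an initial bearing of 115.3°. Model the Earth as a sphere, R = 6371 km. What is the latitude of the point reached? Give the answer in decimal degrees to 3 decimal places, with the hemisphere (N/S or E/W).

7.768°N

MON-46: φ = +14.32611°, λ = +22.65139°
δ = d/R = 1622.2/6371 = 0.254623 rad
φ₂ = arcsin(sin φ₁ cos δ + cos φ₁ sin δ cos θ)
   = arcsin(0.24744·0.96776 + 0.96890·0.25188·-0.42736) = 7.76829°
λ₂ = λ₁ + atan2(sin θ sin δ cos φ₁, cos δ − sin φ₁ sin φ₂) = 35.93843°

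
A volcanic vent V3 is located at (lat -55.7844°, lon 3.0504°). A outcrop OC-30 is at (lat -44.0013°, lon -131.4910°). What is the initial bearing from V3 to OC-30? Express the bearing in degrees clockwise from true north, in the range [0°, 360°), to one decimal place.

212.4°

Δλ = -134.5414°
y = sin Δλ · cos φ₂ = -0.512694
x = cos φ₁ sin φ₂ − sin φ₁ cos φ₂ cos Δλ = -0.807849
θ = atan2(y, x) = -147.5991° → 212.4009° (mod 360°)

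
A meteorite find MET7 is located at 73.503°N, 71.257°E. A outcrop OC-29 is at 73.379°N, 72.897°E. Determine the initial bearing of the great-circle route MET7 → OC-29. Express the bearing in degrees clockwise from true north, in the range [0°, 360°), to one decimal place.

104.1°

Δλ = 1.6400°
y = sin Δλ · cos φ₂ = 0.008186
x = cos φ₁ sin φ₂ − sin φ₁ cos φ₂ cos Δλ = -0.002052
θ = atan2(y, x) = 104.0711° → 104.0711° (mod 360°)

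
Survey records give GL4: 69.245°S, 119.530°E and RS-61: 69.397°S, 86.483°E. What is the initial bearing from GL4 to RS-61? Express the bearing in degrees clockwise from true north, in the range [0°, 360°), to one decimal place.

Δλ = -33.0470°
y = sin Δλ · cos φ₂ = -0.191895
x = cos φ₁ sin φ₂ − sin φ₁ cos φ₂ cos Δλ = -0.055886
θ = atan2(y, x) = -106.2373° → 253.7627° (mod 360°)

253.8°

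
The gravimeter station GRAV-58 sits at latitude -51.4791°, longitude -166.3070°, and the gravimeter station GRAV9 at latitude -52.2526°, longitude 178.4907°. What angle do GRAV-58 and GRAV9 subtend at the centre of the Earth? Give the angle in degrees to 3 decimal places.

9.402°

Δφ = -0.7735°,  Δλ = -15.2023°
a = sin²(Δφ/2) + cos φ₁ cos φ₂ sin²(Δλ/2) = 0.006717
c = 2·arcsin(√a) = 0.164094 rad = 9.4019°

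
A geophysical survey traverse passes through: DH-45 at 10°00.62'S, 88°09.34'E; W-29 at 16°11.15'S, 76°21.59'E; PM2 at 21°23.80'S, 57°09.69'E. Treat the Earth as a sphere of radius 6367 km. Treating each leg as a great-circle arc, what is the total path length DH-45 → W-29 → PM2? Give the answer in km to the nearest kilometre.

3548 km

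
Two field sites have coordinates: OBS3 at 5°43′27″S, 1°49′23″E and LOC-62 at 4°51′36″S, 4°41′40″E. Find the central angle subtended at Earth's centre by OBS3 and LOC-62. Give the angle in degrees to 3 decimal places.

OBS3: φ = -5.72417°, λ = +1.82306°
LOC-62: φ = -4.86000°, λ = +4.69444°
Δφ = 0.8642°,  Δλ = 2.8714°
a = sin²(Δφ/2) + cos φ₁ cos φ₂ sin²(Δλ/2) = 0.000679
c = 2·arcsin(√a) = 0.052131 rad = 2.9869°

2.987°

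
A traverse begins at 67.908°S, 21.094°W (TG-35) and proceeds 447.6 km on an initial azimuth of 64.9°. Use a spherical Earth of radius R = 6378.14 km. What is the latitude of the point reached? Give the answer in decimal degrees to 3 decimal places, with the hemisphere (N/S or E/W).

δ = d/R = 447.6/6378.14 = 0.070177 rad
φ₂ = arcsin(sin φ₁ cos δ + cos φ₁ sin δ cos θ)
   = arcsin(-0.92658·0.99754 + 0.37609·0.07012·0.42420) = -65.93924°
λ₂ = λ₁ + atan2(sin θ sin δ cos φ₁, cos δ − sin φ₁ sin φ₂) = -12.13398°

65.939°S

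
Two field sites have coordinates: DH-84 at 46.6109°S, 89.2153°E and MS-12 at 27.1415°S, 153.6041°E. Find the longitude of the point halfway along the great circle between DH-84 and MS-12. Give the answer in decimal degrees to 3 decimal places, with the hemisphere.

Bx = cos φ₂ cos Δλ = 0.384662,  By = cos φ₂ sin Δλ = 0.802450
φₘ = atan2(sin φ₁ + sin φ₂, √((cos φ₁ + Bx)² + By²)) = -41.46302°
λₘ = λ₁ + atan2(By, cos φ₁ + Bx) = 126.04210°

126.042°E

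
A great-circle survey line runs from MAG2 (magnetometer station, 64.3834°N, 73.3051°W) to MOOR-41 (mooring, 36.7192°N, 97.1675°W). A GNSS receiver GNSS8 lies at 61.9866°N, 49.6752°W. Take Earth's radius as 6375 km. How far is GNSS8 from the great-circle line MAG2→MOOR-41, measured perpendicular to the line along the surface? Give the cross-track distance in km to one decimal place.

δ₁₃ = central angle MAG2→GNSS8 = 0.189498 rad  (haversine)
θ₁₃ = bearing MAG2→GNSS8 = 91.920°,  θ₁₂ = bearing MAG2→MOOR-41 = 218.856°
dₓₜ = R·arcsin(sin δ₁₃ · sin(θ₁₃ − θ₁₂)) = 6375·arcsin(0.18837·sin(-126.936°)) = -963.491 km
|dₓₜ| = 963.491 km

963.5 km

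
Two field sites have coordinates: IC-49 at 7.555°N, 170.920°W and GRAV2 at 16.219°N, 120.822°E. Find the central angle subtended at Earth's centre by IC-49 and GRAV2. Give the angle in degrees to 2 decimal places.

Δφ = 8.6640°,  Δλ = -68.2580°
a = sin²(Δφ/2) + cos φ₁ cos φ₂ sin²(Δλ/2) = 0.305340
c = 2·arcsin(√a) = 1.170903 rad = 67.0878°

67.09°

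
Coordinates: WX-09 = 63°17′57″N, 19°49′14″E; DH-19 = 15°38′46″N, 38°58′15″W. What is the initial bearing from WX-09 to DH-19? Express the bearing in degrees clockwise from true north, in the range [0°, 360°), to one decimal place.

248.5°

WX-09: φ = +63.29917°, λ = +19.82056°
DH-19: φ = +15.64611°, λ = -38.97083°
Δλ = -58.7914°
y = sin Δλ · cos φ₂ = -0.823594
x = cos φ₁ sin φ₂ − sin φ₁ cos φ₂ cos Δλ = -0.324567
θ = atan2(y, x) = -111.5087° → 248.4913° (mod 360°)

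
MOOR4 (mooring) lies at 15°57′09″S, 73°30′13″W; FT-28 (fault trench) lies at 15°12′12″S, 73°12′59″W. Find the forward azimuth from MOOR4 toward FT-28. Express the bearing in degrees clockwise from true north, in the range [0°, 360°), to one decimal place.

20.3°

MOOR4: φ = -15.95250°, λ = -73.50361°
FT-28: φ = -15.20333°, λ = -73.21639°
Δλ = 0.2872°
y = sin Δλ · cos φ₂ = 0.004838
x = cos φ₁ sin φ₂ − sin φ₁ cos φ₂ cos Δλ = 0.013072
θ = atan2(y, x) = 20.3082° → 20.3082° (mod 360°)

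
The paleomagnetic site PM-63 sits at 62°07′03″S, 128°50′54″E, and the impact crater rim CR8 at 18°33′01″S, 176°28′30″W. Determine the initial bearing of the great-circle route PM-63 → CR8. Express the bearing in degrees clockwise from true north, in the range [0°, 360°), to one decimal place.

66.5°

PM-63: φ = -62.11750°, λ = +128.84833°
CR8: φ = -18.55028°, λ = -176.47500°
Δλ = 54.6767°
y = sin Δλ · cos φ₂ = 0.773512
x = cos φ₁ sin φ₂ − sin φ₁ cos φ₂ cos Δλ = 0.335735
θ = atan2(y, x) = 66.5373° → 66.5373° (mod 360°)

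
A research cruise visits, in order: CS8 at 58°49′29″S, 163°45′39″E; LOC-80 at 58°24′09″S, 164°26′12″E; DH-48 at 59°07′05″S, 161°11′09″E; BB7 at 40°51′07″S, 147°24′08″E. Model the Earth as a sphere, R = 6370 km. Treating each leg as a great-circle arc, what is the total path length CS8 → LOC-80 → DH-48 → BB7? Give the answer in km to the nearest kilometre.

2512 km

CS8: φ = -58.82472°, λ = +163.76083°
LOC-80: φ = -58.40250°, λ = +164.43667°
DH-48: φ = -59.11806°, λ = +161.18583°
BB7: φ = -40.85194°, λ = +147.40222°
CS8→LOC-80: c = 0.009594 rad, d = 61.11 km
LOC-80→DH-48: c = 0.031962 rad, d = 203.60 km
DH-48→BB7: c = 0.352737 rad, d = 2246.93 km
Total = 61.11 + 203.60 + 2246.93 = 2511.64 km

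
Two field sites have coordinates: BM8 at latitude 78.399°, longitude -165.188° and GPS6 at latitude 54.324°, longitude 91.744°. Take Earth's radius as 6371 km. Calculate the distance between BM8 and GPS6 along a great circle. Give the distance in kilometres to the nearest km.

4416 km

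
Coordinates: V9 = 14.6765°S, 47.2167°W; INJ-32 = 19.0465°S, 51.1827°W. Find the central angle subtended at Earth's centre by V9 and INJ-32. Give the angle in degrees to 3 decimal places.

5.787°

Δφ = -4.3700°,  Δλ = -3.9660°
a = sin²(Δφ/2) + cos φ₁ cos φ₂ sin²(Δλ/2) = 0.002548
c = 2·arcsin(√a) = 0.101008 rad = 5.7873°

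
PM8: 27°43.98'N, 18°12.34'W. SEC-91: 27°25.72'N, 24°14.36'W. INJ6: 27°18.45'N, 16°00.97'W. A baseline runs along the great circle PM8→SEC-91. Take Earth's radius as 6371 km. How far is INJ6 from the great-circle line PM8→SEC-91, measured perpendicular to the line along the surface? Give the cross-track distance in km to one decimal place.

PM8: φ = +27.73300°, λ = -18.20567°
SEC-91: φ = +27.42867°, λ = -24.23933°
INJ6: φ = +27.30750°, λ = -16.01617°
δ₁₃ = central angle PM8→INJ6 = 0.034694 rad  (haversine)
θ₁₃ = bearing PM8→INJ6 = 101.853°,  θ₁₂ = bearing PM8→SEC-91 = 268.144°
dₓₜ = R·arcsin(sin δ₁₃ · sin(θ₁₃ − θ₁₂)) = 6371·arcsin(0.03469·sin(-166.291°)) = -52.372 km
|dₓₜ| = 52.372 km

52.4 km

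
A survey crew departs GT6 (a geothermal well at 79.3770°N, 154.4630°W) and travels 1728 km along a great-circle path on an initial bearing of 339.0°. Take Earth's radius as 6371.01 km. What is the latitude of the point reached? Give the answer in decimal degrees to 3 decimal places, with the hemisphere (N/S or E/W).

δ = d/R = 1728/6371.01 = 0.271229 rad
φ₂ = arcsin(sin φ₁ cos δ + cos φ₁ sin δ cos θ)
   = arcsin(0.98286·0.96344 + 0.18435·0.26792·0.93358) = 83.23572°
λ₂ = λ₁ + atan2(sin θ sin δ cos φ₁, cos δ − sin φ₁ sin φ₂) = 80.13909°

83.236°N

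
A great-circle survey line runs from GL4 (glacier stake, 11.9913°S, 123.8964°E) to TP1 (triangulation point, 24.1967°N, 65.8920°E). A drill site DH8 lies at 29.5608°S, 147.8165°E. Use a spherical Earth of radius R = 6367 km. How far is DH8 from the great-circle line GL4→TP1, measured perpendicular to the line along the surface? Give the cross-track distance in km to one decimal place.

475.0 km

δ₁₃ = central angle GL4→DH8 = 0.494358 rad  (haversine)
θ₁₃ = bearing GL4→DH8 = 131.984°,  θ₁₂ = bearing GL4→TP1 = 302.946°
dₓₜ = R·arcsin(sin δ₁₃ · sin(θ₁₃ − θ₁₂)) = 6367·arcsin(0.47447·sin(-170.962°)) = -474.996 km
|dₓₜ| = 474.996 km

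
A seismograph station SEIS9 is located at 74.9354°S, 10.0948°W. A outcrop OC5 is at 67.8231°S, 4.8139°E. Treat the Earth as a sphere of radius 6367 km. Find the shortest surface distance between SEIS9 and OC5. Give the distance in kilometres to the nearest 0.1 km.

945.1 km

Δφ = 7.1123°,  Δλ = 14.9087°
a = sin²(Δφ/2) + cos φ₁ cos φ₂ sin²(Δλ/2) = 0.005499
c = 2·arcsin(√a) = 0.148441 rad = 8.5051°
d = R·c = 6367 × 0.148441 = 945.1 km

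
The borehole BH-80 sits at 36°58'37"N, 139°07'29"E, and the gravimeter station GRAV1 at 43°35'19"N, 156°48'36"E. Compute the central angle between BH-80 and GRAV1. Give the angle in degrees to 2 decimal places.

14.98°

BH-80: φ = +36.97694°, λ = +139.12472°
GRAV1: φ = +43.58861°, λ = +156.81000°
Δφ = 6.6117°,  Δλ = 17.6853°
a = sin²(Δφ/2) + cos φ₁ cos φ₂ sin²(Δλ/2) = 0.016999
c = 2·arcsin(√a) = 0.261502 rad = 14.9829°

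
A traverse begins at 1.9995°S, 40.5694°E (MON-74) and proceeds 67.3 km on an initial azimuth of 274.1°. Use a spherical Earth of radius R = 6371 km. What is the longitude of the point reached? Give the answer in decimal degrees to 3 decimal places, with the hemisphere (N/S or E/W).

39.965°E

δ = d/R = 67.3/6371 = 0.010563 rad
φ₂ = arcsin(sin φ₁ cos δ + cos φ₁ sin δ cos θ)
   = arcsin(-0.03489·0.99994 + 0.99939·0.01056·0.07150) = -1.95612°
λ₂ = λ₁ + atan2(sin θ sin δ cos φ₁, cos δ − sin φ₁ sin φ₂) = 39.96535°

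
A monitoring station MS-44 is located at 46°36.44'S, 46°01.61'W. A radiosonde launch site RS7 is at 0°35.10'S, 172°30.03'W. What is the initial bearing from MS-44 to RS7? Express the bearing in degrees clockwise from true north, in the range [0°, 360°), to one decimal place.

MS-44: φ = -46.60733°, λ = -46.02683°
RS7: φ = -0.58500°, λ = -172.50050°
Δλ = -126.4737°
y = sin Δλ · cos φ₂ = -0.804088
x = cos φ₁ sin φ₂ − sin φ₁ cos φ₂ cos Δλ = -0.438959
θ = atan2(y, x) = -118.6305° → 241.3695° (mod 360°)

241.4°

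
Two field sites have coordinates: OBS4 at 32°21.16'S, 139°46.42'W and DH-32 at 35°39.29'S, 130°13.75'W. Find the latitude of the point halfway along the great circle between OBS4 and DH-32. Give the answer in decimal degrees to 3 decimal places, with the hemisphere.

OBS4: φ = -32.35267°, λ = -139.77367°
DH-32: φ = -35.65483°, λ = -130.22917°
Bx = cos φ₂ cos Δλ = 0.801295,  By = cos φ₂ sin Δλ = 0.134731
φₘ = atan2(sin φ₁ + sin φ₂, √((cos φ₁ + Bx)² + By²)) = -34.09602°
λₘ = λ₁ + atan2(By, cos φ₁ + Bx) = -135.09443°

34.096°S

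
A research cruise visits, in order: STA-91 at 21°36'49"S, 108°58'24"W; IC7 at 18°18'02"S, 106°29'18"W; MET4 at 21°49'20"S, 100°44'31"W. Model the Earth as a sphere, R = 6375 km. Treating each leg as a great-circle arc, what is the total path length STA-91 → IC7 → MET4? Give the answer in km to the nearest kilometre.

1168 km

STA-91: φ = -21.61361°, λ = -108.97333°
IC7: φ = -18.30056°, λ = -106.48833°
MET4: φ = -21.82222°, λ = -100.74194°
STA-91→IC7: c = 0.070745 rad, d = 451.00 km
IC7→MET4: c = 0.112465 rad, d = 716.96 km
Total = 451.00 + 716.96 = 1167.96 km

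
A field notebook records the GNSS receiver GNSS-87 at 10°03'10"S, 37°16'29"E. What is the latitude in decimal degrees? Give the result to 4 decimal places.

10° + 3′/60 + 10″/3600 = 10 + 0.05000 + 0.00278 = 10.0528°

10.0528°S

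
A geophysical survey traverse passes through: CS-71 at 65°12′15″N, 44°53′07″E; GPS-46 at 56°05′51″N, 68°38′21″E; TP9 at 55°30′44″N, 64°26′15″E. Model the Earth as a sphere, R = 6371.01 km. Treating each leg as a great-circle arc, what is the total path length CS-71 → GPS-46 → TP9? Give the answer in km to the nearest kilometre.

CS-71: φ = +65.20417°, λ = +44.88528°
GPS-46: φ = +56.09750°, λ = +68.63917°
TP9: φ = +55.51222°, λ = +64.43750°
CS-71→GPS-46: c = 0.255337 rad, d = 1626.76 km
GPS-46→TP9: c = 0.042454 rad, d = 270.47 km
Total = 1626.76 + 270.47 = 1897.23 km

1897 km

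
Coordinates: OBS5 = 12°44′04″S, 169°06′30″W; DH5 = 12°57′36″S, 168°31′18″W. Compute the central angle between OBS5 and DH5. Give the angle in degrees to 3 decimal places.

OBS5: φ = -12.73444°, λ = -169.10833°
DH5: φ = -12.96000°, λ = -168.52167°
Δφ = -0.2256°,  Δλ = 0.5867°
a = sin²(Δφ/2) + cos φ₁ cos φ₂ sin²(Δλ/2) = 0.000029
c = 2·arcsin(√a) = 0.010731 rad = 0.6148°

0.615°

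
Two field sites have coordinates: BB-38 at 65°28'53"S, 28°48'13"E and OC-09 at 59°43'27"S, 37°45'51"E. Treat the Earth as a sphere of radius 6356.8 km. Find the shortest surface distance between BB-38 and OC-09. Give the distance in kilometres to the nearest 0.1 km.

784.1 km

BB-38: φ = -65.48139°, λ = +28.80361°
OC-09: φ = -59.72417°, λ = +37.76417°
Δφ = 5.7572°,  Δλ = 8.9606°
a = sin²(Δφ/2) + cos φ₁ cos φ₂ sin²(Δλ/2) = 0.003799
c = 2·arcsin(√a) = 0.123346 rad = 7.0672°
d = R·c = 6356.8 × 0.123346 = 784.1 km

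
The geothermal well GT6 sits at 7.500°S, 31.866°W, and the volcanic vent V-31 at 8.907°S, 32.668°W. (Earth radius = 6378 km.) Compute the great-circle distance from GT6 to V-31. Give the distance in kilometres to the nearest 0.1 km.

Δφ = -1.4070°,  Δλ = -0.8020°
a = sin²(Δφ/2) + cos φ₁ cos φ₂ sin²(Δλ/2) = 0.000199
c = 2·arcsin(√a) = 0.028195 rad = 1.6155°
d = R·c = 6378 × 0.028195 = 179.8 km

179.8 km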